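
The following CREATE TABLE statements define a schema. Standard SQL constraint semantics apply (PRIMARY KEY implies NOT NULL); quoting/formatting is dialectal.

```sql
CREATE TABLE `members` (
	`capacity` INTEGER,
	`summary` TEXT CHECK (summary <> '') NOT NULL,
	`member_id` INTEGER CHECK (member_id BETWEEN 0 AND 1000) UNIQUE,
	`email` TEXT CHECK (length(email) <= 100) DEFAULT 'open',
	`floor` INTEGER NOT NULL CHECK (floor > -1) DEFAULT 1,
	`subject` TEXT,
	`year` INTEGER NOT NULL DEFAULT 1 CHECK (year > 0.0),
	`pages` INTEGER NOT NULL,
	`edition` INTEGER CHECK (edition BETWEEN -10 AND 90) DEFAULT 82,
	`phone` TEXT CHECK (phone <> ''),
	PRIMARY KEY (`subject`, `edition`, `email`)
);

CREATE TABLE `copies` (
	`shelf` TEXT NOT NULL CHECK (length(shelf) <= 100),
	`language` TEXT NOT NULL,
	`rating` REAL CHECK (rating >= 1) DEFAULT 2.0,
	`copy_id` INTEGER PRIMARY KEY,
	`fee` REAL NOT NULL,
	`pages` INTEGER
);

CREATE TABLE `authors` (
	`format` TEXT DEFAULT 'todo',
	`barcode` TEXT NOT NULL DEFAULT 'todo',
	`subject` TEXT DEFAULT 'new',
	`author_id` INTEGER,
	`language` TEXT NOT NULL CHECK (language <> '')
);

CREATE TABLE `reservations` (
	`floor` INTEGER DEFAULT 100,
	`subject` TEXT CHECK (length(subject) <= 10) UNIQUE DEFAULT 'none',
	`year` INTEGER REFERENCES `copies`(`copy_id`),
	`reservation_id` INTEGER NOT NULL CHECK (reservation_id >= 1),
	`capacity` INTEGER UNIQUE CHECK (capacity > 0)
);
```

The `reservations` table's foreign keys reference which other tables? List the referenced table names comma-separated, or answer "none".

copies

- year REFERENCES copies(copy_id).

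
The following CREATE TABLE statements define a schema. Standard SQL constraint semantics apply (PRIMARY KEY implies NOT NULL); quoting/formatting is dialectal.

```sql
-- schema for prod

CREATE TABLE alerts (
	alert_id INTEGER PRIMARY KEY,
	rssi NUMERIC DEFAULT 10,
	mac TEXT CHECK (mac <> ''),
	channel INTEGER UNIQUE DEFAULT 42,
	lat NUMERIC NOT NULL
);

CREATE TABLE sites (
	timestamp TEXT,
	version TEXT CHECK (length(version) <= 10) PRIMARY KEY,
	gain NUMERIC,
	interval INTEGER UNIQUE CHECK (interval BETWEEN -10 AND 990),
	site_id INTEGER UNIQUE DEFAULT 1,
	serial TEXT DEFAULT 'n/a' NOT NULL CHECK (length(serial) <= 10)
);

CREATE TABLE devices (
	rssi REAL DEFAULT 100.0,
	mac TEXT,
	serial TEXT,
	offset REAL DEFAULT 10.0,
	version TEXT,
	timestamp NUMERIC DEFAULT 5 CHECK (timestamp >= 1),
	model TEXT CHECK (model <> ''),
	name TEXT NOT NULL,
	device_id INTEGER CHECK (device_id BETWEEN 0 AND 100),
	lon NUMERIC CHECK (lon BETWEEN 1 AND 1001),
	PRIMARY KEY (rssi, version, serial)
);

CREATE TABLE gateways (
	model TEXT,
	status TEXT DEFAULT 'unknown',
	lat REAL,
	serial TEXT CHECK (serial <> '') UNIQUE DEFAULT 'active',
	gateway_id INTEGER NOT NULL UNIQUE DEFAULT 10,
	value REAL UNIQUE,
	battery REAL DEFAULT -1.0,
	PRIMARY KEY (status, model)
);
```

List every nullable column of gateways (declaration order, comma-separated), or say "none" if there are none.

lat, serial, value, battery

- model: part of the PRIMARY KEY, which implies NOT NULL → not nullable.
- status: part of the PRIMARY KEY, which implies NOT NULL → not nullable.
- lat: no NOT NULL constraint applies → nullable.
- serial: CHECK does not forbid NULL (a CHECK constraint passes when its expression is NULL) → nullable.
- gateway_id: declared NOT NULL → not nullable.
- value: UNIQUE does not imply NOT NULL → nullable.
- battery: DEFAULT only fills an omitted column; an explicit NULL is still allowed → nullable.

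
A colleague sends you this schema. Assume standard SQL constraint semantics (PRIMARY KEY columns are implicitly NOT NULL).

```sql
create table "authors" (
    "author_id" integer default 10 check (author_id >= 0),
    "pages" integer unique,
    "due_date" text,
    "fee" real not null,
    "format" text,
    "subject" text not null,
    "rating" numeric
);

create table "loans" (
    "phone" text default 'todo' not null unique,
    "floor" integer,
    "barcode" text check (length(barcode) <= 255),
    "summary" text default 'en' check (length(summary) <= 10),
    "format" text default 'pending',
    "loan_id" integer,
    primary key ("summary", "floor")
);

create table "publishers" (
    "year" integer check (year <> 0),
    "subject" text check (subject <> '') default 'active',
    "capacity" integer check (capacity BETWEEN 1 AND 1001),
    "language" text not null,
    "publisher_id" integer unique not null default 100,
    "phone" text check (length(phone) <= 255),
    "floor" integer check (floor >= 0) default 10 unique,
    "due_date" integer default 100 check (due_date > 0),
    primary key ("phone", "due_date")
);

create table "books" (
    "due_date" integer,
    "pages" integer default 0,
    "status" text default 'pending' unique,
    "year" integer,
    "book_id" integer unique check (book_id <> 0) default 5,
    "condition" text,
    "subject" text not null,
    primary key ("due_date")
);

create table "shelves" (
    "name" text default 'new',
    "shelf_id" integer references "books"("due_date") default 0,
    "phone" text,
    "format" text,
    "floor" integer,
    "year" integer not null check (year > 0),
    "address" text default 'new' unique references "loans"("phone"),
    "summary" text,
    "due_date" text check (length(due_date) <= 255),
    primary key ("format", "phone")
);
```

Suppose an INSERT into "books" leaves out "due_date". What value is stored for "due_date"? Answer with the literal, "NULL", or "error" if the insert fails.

due_date has no DEFAULT clause.
Omitting it would insert NULL, but it is part of the PRIMARY KEY, so the INSERT fails.

error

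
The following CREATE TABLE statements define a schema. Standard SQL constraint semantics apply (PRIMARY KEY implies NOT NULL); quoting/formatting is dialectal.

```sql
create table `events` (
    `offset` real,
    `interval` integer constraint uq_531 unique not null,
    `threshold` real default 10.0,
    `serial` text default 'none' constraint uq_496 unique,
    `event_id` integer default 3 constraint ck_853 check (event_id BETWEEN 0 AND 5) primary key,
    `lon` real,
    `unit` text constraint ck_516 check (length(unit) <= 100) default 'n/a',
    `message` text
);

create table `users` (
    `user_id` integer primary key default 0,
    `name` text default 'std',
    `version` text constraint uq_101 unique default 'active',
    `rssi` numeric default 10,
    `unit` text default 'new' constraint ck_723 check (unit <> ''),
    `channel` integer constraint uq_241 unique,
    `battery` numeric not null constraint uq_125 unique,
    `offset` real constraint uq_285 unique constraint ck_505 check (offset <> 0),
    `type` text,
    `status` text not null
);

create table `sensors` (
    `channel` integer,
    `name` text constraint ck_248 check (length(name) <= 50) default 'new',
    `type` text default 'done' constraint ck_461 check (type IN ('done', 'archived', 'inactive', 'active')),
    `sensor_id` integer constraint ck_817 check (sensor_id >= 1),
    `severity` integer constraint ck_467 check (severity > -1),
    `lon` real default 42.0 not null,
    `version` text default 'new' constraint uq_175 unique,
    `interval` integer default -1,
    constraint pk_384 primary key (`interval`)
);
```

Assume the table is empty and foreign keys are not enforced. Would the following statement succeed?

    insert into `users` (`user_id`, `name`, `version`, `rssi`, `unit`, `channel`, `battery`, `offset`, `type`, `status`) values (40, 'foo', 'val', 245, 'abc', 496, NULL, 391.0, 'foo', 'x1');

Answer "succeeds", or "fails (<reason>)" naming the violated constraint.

fails (NOT NULL on battery)

battery is explicitly set to NULL, but battery is declared NOT NULL.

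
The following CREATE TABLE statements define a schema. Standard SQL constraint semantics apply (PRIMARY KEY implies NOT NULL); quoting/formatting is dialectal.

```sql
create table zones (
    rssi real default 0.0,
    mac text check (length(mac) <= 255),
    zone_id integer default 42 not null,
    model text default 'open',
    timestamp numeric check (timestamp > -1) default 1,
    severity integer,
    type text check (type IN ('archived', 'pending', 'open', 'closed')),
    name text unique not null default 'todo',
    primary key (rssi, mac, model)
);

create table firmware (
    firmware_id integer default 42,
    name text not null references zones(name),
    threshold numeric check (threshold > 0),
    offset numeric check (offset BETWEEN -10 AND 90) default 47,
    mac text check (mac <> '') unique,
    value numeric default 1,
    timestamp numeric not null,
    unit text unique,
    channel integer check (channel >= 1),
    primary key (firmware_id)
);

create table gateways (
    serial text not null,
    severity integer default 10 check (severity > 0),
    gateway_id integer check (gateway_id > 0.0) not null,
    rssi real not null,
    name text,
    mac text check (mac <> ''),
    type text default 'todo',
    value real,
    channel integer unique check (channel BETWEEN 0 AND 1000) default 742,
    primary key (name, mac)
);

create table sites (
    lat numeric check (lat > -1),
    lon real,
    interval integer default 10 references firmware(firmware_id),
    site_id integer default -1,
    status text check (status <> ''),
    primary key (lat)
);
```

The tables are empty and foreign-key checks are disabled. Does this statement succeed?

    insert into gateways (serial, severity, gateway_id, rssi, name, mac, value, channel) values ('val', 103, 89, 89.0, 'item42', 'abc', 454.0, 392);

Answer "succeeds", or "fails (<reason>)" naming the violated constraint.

succeeds

NOT NULL columns: gateway_id is supplied; mac is supplied; name is supplied; rssi is supplied; serial is supplied.
CHECK constraints: 103 satisfies (severity > 0); 89 satisfies (gateway_id > 0.0); 'abc' satisfies (mac <> ''); 392 satisfies (channel BETWEEN 0 AND 1000).
No constraint is violated.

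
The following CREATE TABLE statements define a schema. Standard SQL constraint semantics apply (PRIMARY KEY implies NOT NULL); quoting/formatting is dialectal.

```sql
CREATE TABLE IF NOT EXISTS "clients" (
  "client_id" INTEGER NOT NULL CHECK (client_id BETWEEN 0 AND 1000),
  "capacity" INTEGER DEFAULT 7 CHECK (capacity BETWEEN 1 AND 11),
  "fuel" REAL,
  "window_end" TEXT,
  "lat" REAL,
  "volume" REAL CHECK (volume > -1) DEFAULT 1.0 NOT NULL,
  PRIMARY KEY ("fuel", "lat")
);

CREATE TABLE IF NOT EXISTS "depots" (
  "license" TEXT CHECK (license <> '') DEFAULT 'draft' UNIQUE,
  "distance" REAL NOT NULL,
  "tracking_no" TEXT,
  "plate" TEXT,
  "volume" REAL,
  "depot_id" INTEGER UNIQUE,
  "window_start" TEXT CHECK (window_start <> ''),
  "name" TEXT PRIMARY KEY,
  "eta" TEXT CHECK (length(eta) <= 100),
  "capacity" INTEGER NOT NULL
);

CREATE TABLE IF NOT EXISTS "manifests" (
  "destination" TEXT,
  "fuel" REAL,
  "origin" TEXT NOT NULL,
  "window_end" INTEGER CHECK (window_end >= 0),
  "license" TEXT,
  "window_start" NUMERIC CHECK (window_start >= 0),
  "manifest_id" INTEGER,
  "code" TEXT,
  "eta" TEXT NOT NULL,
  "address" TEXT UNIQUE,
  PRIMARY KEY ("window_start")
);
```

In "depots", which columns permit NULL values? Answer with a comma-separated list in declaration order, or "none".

license, tracking_no, plate, volume, depot_id, window_start, eta

- license: CHECK does not forbid NULL (a CHECK constraint passes when its expression is NULL) → nullable.
- distance: declared NOT NULL → not nullable.
- tracking_no: no NOT NULL constraint applies → nullable.
- plate: no NOT NULL constraint applies → nullable.
- volume: no NOT NULL constraint applies → nullable.
- depot_id: UNIQUE does not imply NOT NULL → nullable.
- window_start: CHECK does not forbid NULL (a CHECK constraint passes when its expression is NULL) → nullable.
- name: part of the PRIMARY KEY, which implies NOT NULL → not nullable.
- eta: CHECK does not forbid NULL (a CHECK constraint passes when its expression is NULL) → nullable.
- capacity: declared NOT NULL → not nullable.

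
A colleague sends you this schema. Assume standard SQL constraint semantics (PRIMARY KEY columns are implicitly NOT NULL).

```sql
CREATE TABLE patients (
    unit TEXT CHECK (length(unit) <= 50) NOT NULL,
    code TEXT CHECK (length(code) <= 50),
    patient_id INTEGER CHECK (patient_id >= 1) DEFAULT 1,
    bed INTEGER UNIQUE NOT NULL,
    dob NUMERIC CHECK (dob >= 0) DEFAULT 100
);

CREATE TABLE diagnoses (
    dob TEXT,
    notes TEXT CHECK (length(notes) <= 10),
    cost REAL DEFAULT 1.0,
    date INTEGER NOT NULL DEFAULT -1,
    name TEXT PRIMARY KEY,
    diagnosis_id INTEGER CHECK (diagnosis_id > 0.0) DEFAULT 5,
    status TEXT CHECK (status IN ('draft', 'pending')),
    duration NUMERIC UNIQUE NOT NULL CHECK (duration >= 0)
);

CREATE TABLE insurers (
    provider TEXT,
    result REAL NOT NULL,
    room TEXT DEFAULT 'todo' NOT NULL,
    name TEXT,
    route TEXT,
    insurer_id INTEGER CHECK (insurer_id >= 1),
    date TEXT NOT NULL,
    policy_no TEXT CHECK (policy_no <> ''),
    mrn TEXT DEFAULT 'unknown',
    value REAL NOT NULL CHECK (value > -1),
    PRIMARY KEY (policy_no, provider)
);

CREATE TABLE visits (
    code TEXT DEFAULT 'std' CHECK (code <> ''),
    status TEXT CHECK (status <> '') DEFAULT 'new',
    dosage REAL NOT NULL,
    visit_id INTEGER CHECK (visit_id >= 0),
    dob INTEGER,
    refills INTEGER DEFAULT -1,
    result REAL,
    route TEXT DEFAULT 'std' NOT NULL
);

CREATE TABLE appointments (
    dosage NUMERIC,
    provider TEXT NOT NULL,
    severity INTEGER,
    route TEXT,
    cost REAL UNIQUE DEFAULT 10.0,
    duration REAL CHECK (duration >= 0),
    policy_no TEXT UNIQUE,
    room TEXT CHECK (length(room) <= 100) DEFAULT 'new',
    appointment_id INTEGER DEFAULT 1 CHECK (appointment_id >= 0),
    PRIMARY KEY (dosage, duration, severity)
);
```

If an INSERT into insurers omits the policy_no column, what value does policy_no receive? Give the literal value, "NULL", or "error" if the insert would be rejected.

policy_no has no DEFAULT clause.
Omitting it would insert NULL, but it is part of the PRIMARY KEY, so the INSERT fails.

error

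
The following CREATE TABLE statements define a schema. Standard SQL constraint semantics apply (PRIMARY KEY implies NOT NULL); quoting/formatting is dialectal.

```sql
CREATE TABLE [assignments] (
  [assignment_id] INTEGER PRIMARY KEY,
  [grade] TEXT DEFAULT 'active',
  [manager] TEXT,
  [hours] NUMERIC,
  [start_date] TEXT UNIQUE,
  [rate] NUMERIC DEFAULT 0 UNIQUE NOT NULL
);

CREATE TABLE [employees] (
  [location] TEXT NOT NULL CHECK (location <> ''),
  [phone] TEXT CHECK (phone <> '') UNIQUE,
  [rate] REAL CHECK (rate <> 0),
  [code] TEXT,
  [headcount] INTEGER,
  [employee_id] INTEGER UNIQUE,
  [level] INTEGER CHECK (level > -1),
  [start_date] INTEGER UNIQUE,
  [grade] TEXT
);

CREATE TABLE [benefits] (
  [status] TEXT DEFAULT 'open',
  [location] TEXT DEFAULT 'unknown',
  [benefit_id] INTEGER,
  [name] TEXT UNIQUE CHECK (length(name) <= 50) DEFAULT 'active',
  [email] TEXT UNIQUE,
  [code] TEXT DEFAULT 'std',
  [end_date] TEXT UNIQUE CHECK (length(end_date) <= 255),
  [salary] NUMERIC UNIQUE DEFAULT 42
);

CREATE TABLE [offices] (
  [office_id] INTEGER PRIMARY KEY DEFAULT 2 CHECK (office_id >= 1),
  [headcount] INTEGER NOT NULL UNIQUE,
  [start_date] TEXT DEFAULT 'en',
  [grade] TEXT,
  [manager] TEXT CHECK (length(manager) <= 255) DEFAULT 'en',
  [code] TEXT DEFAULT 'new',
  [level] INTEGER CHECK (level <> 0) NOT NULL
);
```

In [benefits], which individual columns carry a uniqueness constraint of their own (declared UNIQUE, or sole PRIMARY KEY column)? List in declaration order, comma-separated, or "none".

- status: no UNIQUE or single-column PK constraint.
- location: no UNIQUE or single-column PK constraint.
- benefit_id: no UNIQUE or single-column PK constraint.
- name: declared UNIQUE → unique.
- email: declared UNIQUE → unique.
- code: no UNIQUE or single-column PK constraint.
- end_date: declared UNIQUE → unique.
- salary: declared UNIQUE → unique.

name, email, end_date, salary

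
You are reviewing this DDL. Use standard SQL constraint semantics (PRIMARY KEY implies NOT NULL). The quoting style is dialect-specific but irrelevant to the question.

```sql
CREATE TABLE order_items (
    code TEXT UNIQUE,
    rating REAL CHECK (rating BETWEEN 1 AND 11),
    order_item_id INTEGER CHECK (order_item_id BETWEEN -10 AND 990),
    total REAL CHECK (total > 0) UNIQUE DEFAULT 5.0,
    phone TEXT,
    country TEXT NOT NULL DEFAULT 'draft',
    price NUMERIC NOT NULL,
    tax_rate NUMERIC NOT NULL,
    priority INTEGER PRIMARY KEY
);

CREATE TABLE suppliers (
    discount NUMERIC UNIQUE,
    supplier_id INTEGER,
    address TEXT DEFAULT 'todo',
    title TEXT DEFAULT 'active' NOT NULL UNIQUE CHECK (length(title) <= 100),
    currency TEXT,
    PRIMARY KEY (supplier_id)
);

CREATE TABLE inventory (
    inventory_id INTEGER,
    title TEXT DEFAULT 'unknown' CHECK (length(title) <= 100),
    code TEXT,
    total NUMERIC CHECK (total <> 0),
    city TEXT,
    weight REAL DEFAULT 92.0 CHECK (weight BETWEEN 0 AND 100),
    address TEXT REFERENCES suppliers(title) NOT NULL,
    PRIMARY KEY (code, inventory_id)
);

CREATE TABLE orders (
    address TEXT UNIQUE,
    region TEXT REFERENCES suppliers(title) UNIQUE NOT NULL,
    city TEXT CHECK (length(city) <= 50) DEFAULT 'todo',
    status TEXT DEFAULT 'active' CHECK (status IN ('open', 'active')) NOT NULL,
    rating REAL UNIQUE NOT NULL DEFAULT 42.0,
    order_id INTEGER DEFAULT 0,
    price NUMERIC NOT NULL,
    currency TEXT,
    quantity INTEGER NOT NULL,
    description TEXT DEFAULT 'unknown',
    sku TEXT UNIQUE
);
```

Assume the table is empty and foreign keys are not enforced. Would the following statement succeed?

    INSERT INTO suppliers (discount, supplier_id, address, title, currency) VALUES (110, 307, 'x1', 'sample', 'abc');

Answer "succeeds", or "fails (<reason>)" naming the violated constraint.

succeeds

NOT NULL columns: supplier_id is supplied; title is supplied.
CHECK constraints: 'sample' satisfies (length(title) <= 100).
No constraint is violated.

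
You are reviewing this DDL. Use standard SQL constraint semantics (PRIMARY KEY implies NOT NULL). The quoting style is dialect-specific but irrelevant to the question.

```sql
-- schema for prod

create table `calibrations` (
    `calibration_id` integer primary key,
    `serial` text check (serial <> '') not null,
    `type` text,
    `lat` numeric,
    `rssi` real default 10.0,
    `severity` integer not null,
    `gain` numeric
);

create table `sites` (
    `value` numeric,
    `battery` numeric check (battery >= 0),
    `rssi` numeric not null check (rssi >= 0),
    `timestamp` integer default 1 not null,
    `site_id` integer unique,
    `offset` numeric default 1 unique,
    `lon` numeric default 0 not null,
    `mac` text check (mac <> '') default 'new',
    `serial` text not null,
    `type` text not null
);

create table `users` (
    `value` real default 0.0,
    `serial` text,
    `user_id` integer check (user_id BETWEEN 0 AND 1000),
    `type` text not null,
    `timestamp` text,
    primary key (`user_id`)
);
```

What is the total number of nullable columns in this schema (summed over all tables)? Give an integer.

12

calibrations: 4 nullable (type, lat, rssi, gain — PK (calibration_id) and explicit NOT NULL columns excluded).
sites: 5 nullable (value, battery, site_id, offset, mac — PK none and explicit NOT NULL columns excluded).
users: 3 nullable (value, serial, timestamp — PK (user_id) and explicit NOT NULL columns excluded).
Total: 4 + 5 + 3 = 12.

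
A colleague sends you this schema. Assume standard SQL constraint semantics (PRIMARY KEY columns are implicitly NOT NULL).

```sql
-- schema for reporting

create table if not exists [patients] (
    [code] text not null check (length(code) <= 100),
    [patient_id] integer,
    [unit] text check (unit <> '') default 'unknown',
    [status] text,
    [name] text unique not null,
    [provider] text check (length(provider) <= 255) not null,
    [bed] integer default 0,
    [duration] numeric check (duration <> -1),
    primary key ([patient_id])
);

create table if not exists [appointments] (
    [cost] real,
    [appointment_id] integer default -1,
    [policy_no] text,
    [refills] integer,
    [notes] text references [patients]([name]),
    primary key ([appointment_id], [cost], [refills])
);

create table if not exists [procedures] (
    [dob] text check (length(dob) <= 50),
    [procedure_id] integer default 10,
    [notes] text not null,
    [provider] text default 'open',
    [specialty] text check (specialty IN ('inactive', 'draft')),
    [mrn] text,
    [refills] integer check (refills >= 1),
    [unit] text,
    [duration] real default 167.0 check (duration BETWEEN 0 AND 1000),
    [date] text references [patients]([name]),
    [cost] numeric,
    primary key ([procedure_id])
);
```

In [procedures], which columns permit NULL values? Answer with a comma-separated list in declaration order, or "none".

- dob: CHECK does not forbid NULL (a CHECK constraint passes when its expression is NULL) → nullable.
- procedure_id: part of the PRIMARY KEY, which implies NOT NULL → not nullable.
- notes: declared NOT NULL → not nullable.
- provider: DEFAULT only fills an omitted column; an explicit NULL is still allowed → nullable.
- specialty: CHECK does not forbid NULL (a CHECK constraint passes when its expression is NULL) → nullable.
- mrn: no NOT NULL constraint applies → nullable.
- refills: CHECK does not forbid NULL (a CHECK constraint passes when its expression is NULL) → nullable.
- unit: no NOT NULL constraint applies → nullable.
- duration: CHECK does not forbid NULL (a CHECK constraint passes when its expression is NULL) → nullable.
- date: a foreign key column may be NULL unless separately constrained → nullable.
- cost: no NOT NULL constraint applies → nullable.

dob, provider, specialty, mrn, refills, unit, duration, date, cost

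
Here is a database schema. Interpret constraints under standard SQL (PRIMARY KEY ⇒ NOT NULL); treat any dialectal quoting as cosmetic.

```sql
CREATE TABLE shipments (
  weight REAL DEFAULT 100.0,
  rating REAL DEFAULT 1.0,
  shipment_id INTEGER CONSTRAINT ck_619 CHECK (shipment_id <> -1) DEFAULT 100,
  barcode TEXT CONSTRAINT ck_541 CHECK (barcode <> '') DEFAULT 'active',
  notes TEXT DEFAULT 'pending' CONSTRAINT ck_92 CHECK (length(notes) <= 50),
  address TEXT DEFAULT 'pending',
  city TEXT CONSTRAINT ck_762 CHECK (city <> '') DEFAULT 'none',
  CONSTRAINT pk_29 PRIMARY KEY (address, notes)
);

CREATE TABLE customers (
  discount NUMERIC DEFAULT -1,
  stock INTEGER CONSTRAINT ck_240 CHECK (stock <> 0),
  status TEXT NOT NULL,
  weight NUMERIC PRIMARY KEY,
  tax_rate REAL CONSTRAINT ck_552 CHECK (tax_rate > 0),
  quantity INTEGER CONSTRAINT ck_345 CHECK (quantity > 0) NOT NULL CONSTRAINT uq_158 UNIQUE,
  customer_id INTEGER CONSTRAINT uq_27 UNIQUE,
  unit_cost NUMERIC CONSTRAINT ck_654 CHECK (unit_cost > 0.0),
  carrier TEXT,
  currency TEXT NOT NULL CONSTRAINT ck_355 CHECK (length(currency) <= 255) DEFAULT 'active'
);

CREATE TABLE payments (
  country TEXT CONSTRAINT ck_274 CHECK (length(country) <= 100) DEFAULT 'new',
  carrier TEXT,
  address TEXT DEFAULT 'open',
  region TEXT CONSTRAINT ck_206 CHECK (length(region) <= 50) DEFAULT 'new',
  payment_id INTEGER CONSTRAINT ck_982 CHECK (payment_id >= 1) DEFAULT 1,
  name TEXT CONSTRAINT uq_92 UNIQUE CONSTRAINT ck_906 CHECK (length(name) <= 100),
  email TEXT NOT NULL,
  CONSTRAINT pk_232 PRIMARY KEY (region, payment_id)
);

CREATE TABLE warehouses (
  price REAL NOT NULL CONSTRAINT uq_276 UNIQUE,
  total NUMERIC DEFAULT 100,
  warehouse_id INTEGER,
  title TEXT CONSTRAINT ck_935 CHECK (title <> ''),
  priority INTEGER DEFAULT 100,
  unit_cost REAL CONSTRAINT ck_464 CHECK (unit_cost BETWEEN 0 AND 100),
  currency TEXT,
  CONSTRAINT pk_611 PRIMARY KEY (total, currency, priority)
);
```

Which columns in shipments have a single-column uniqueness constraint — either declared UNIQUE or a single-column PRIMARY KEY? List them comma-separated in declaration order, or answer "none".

none

- weight: no UNIQUE or single-column PK constraint.
- rating: no UNIQUE or single-column PK constraint.
- shipment_id: no UNIQUE or single-column PK constraint.
- barcode: no UNIQUE or single-column PK constraint.
- notes: part of a composite PRIMARY KEY — only the tuple is unique, not this column on its own.
- address: part of a composite PRIMARY KEY — only the tuple is unique, not this column on its own.
- city: no UNIQUE or single-column PK constraint.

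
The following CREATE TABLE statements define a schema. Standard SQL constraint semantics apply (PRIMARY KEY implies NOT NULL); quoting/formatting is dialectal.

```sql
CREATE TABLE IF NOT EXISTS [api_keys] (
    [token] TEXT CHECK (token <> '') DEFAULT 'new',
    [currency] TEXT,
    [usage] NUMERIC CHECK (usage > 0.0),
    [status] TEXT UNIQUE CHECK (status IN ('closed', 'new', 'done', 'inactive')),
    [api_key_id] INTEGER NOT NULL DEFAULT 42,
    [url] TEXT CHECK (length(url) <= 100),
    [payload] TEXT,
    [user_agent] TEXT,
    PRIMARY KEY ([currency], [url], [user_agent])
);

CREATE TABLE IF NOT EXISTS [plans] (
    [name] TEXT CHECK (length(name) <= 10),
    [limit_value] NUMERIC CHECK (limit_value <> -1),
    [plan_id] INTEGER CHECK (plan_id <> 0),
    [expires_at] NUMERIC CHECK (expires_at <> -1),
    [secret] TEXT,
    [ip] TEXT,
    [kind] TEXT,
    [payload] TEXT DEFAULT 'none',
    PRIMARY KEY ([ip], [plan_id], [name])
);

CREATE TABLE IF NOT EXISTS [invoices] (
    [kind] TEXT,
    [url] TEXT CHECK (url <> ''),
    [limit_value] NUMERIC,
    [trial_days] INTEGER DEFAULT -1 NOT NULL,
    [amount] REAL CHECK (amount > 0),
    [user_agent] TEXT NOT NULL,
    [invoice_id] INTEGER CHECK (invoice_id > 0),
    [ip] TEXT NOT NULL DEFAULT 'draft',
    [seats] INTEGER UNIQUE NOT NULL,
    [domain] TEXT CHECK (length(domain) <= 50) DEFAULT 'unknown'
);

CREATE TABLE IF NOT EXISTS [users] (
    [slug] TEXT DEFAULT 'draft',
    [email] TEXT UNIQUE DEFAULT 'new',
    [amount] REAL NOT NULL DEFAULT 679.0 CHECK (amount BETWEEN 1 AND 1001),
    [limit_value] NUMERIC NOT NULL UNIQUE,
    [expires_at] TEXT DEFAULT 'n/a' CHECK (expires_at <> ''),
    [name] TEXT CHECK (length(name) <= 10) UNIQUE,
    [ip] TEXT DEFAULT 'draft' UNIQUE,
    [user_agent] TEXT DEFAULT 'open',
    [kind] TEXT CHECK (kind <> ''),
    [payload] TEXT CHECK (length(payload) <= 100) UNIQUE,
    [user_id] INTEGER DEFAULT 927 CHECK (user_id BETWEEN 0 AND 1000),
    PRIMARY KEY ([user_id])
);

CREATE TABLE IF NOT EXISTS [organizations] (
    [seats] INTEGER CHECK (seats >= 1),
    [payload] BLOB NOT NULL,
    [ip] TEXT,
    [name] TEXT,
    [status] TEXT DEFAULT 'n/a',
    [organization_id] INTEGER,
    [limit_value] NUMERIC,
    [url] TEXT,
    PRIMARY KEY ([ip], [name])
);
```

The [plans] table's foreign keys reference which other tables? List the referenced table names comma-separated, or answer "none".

none

No column in plans has a REFERENCES clause.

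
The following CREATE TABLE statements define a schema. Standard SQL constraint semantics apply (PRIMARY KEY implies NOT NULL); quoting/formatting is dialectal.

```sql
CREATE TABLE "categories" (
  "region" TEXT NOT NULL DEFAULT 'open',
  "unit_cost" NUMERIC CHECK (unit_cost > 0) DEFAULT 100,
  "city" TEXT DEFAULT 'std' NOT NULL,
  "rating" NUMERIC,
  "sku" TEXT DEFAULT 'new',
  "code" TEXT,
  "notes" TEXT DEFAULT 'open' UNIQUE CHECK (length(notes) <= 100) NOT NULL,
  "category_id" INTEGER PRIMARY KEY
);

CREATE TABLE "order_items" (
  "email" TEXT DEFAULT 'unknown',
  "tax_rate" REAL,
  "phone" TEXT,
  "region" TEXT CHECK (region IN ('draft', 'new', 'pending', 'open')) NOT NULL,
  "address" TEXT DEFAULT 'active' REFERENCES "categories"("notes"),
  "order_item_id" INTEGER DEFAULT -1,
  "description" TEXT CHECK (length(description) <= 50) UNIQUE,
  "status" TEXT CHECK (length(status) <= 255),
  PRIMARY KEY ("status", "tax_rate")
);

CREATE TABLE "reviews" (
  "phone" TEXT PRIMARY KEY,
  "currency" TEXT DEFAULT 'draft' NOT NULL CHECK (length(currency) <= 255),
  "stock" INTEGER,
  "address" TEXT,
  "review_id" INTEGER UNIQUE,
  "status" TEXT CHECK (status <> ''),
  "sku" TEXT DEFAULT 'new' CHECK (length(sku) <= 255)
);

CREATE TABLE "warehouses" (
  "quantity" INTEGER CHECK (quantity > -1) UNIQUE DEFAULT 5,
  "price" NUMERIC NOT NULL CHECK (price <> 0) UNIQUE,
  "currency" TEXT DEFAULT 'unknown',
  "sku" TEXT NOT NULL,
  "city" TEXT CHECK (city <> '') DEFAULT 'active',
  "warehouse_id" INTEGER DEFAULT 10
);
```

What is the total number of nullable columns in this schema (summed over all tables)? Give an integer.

18

categories: 4 nullable (unit_cost, rating, sku, code — PK (category_id) and explicit NOT NULL columns excluded).
order_items: 5 nullable (email, phone, address, order_item_id, description — PK (status, tax_rate) and explicit NOT NULL columns excluded).
reviews: 5 nullable (stock, address, review_id, status, sku — PK (phone) and explicit NOT NULL columns excluded).
warehouses: 4 nullable (quantity, currency, city, warehouse_id — PK none and explicit NOT NULL columns excluded).
Total: 4 + 5 + 5 + 4 = 18.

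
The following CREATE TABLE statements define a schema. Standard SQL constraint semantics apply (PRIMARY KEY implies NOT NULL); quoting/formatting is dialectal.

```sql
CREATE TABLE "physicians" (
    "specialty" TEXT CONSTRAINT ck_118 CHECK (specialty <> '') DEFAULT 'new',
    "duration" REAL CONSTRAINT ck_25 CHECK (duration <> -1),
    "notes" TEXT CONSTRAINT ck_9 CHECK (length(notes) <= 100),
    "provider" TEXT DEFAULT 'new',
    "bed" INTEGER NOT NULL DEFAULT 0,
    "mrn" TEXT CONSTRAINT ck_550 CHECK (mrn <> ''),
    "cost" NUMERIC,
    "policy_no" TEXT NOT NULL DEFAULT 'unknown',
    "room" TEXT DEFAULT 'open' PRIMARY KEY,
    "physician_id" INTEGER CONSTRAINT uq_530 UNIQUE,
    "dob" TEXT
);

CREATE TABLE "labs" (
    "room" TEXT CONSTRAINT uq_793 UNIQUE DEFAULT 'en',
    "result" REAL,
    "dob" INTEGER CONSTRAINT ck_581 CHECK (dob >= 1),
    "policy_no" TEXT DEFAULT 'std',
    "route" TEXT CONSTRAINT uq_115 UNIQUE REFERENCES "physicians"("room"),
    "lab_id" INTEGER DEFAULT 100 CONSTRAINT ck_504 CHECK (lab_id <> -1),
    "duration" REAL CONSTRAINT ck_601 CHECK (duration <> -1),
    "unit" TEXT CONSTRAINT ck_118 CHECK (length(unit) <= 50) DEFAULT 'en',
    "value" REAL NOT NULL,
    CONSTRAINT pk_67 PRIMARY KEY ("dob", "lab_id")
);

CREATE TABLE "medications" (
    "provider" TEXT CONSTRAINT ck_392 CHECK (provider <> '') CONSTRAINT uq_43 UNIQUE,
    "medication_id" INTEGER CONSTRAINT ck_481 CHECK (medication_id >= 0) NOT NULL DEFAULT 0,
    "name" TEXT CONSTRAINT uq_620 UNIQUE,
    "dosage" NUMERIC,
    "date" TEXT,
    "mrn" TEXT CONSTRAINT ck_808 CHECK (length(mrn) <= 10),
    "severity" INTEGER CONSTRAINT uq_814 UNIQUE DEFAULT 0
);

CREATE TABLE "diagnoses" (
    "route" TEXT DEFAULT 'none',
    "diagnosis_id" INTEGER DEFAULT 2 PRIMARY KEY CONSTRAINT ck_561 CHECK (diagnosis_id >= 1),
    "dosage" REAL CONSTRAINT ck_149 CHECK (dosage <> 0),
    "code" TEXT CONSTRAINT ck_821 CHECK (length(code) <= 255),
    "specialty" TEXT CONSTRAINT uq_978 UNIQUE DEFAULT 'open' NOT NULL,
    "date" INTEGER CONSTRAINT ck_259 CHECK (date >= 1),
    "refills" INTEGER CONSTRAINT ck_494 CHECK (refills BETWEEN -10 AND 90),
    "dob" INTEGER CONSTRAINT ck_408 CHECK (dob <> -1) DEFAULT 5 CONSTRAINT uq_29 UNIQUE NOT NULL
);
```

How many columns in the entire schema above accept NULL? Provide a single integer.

25

physicians: 8 nullable (specialty, duration, notes, provider, mrn, cost, physician_id, dob — PK (room) and explicit NOT NULL columns excluded).
labs: 6 nullable (room, result, policy_no, route, duration, unit — PK (dob, lab_id) and explicit NOT NULL columns excluded).
medications: 6 nullable (provider, name, dosage, date, mrn, severity — PK none and explicit NOT NULL columns excluded).
diagnoses: 5 nullable (route, dosage, code, date, refills — PK (diagnosis_id) and explicit NOT NULL columns excluded).
Total: 8 + 6 + 6 + 5 = 25.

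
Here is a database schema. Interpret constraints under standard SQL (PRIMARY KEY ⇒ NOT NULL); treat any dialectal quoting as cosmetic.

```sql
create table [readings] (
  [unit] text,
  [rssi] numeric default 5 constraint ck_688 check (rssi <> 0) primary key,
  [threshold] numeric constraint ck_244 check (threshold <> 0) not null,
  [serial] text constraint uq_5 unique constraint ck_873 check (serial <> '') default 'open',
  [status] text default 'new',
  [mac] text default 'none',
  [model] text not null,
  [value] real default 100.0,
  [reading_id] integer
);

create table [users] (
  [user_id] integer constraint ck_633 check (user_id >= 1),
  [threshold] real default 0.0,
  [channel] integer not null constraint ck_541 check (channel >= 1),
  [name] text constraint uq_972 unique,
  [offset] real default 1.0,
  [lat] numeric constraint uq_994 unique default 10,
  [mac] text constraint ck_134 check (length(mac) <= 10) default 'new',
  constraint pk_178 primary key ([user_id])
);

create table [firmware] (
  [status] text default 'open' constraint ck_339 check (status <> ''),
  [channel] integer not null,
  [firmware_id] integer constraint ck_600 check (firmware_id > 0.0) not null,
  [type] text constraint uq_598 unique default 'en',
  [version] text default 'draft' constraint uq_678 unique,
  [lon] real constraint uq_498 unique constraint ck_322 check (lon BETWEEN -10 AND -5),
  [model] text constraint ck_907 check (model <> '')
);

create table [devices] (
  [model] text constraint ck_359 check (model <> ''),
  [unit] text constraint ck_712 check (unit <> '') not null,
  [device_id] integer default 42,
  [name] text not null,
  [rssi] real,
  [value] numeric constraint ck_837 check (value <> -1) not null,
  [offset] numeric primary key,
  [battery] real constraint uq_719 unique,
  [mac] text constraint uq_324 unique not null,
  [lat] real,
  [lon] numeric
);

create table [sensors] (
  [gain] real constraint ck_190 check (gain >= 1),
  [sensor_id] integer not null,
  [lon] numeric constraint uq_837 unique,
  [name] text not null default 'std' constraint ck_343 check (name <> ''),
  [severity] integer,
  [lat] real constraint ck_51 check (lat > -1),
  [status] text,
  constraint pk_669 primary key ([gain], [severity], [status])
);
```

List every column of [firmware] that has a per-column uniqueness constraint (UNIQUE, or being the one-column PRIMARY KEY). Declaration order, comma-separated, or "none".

- status: no UNIQUE or single-column PK constraint.
- channel: no UNIQUE or single-column PK constraint.
- firmware_id: no UNIQUE or single-column PK constraint.
- type: declared UNIQUE → unique.
- version: declared UNIQUE → unique.
- lon: declared UNIQUE → unique.
- model: no UNIQUE or single-column PK constraint.

type, version, lon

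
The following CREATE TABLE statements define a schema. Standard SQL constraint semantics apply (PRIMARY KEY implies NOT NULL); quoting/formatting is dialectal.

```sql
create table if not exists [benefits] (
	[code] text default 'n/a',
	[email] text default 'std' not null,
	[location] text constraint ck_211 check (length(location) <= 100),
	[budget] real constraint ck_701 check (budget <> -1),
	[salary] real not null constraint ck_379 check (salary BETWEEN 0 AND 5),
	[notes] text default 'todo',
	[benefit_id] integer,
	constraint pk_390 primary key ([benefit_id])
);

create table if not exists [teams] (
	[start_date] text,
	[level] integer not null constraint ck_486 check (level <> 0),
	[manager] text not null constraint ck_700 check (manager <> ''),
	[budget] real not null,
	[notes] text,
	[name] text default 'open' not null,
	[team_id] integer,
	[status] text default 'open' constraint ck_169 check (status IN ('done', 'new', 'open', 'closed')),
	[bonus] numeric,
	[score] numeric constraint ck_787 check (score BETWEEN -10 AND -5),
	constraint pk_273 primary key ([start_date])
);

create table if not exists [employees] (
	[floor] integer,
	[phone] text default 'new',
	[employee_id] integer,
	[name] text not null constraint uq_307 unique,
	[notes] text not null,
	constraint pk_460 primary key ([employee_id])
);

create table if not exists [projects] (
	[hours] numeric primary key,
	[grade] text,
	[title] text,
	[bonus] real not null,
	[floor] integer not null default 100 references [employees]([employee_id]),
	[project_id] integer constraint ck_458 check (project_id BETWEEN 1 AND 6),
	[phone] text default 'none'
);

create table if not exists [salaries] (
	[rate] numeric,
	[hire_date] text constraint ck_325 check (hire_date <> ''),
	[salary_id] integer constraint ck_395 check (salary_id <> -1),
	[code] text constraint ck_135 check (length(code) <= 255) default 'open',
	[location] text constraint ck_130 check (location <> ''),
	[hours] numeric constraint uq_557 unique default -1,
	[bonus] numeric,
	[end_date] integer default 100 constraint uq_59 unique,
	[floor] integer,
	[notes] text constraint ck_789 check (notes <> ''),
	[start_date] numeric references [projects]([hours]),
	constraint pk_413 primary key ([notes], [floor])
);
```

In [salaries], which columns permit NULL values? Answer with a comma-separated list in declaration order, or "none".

- rate: no NOT NULL constraint applies → nullable.
- hire_date: CHECK does not forbid NULL (a CHECK constraint passes when its expression is NULL) → nullable.
- salary_id: CHECK does not forbid NULL (a CHECK constraint passes when its expression is NULL) → nullable.
- code: CHECK does not forbid NULL (a CHECK constraint passes when its expression is NULL) → nullable.
- location: CHECK does not forbid NULL (a CHECK constraint passes when its expression is NULL) → nullable.
- hours: UNIQUE does not imply NOT NULL → nullable.
- bonus: no NOT NULL constraint applies → nullable.
- end_date: UNIQUE does not imply NOT NULL → nullable.
- floor: part of the PRIMARY KEY, which implies NOT NULL → not nullable.
- notes: part of the PRIMARY KEY, which implies NOT NULL → not nullable.
- start_date: a foreign key column may be NULL unless separately constrained → nullable.

rate, hire_date, salary_id, code, location, hours, bonus, end_date, start_date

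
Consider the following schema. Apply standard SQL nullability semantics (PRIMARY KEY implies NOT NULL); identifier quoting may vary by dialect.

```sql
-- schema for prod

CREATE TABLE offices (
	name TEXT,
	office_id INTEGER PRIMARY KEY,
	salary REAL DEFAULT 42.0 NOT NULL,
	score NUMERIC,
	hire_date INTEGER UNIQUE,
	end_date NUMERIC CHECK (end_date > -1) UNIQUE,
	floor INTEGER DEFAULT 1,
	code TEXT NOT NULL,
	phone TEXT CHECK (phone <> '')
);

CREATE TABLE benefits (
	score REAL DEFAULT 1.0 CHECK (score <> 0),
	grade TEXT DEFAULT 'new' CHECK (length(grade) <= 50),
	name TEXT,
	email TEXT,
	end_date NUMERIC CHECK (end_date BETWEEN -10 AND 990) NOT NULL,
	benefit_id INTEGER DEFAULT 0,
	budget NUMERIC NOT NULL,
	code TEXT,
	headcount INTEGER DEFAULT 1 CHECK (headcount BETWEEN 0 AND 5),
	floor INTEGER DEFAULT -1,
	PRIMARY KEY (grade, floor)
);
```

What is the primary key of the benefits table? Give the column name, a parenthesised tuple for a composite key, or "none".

A table-level PRIMARY KEY clause names 2 columns: grade, floor.
This is a composite key — the combination is unique, not each column individually.

(grade, floor)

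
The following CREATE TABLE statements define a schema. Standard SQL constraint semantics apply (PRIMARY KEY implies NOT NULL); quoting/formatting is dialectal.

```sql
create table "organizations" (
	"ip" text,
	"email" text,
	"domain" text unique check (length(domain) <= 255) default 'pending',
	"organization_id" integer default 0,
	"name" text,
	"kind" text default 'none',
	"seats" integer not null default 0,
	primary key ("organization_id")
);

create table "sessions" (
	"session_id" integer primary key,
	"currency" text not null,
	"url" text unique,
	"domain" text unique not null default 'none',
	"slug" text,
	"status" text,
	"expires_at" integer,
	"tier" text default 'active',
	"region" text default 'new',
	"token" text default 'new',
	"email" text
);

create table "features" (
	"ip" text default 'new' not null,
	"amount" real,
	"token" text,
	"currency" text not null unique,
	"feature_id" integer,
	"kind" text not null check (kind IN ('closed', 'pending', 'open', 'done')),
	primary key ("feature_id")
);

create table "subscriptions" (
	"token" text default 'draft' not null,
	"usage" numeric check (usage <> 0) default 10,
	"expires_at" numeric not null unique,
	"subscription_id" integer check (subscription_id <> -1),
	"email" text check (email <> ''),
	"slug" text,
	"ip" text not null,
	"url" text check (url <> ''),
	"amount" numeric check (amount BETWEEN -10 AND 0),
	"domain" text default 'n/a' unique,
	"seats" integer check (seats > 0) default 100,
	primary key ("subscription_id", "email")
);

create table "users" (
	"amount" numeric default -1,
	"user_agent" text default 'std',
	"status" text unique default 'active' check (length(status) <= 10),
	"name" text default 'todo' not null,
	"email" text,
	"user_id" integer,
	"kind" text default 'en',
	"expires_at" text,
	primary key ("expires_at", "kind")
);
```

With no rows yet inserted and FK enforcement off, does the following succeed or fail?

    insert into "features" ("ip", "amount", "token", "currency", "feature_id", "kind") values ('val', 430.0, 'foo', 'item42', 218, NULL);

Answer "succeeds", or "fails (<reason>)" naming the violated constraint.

fails (NOT NULL on kind)

kind is explicitly set to NULL, but kind is declared NOT NULL.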